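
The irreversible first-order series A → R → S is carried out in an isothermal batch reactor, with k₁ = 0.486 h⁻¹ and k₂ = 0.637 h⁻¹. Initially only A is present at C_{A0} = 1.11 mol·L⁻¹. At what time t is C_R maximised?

Setting dC_R/dt = 0 gives t_opt = ln(k₂/k₁)/(k₂−k₁).
= ln(0.637/0.486)/(0.637−0.486) = ln(1.311)/0.1510 = 0.2706/0.1510 = 1.79 h.

1.79 h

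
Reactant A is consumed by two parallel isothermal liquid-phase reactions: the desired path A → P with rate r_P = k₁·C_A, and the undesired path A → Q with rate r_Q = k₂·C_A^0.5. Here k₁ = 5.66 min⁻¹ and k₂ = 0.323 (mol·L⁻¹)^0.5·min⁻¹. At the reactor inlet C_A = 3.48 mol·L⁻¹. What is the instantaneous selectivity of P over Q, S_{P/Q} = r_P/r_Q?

32.7

S_{P/Q} = r_P/r_Q = (k₁·C_A)/(k₂·C_A^0.5) = (k₁/k₂)·C_A^0.5.
= (5.66×3.480) / (0.323×3.480^0.5) = 19.70/0.6025 = 32.7.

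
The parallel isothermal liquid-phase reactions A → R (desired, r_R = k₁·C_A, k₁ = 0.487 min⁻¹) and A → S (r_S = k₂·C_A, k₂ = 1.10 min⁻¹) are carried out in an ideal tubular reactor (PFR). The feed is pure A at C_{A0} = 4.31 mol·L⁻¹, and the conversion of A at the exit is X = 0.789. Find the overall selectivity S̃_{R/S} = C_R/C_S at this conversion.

C_A = C_{A0}(1−X) = 0.9094 mol·L⁻¹.
Both paths are first order in A, so the instantaneous fraction to R is constant: dC_R/d(−C_A) = k₁/(k₁+k₂) = 0.3069.
C_R = 0.3069·(C_{A0}−C_A) = 0.3069×3.401 = 1.04 mol·L⁻¹.
C_S = (C_{A0}−C_A)−C_R = 2.357 mol·L⁻¹; S̃_{R/S} = 1.044/2.357 = 0.443.

0.443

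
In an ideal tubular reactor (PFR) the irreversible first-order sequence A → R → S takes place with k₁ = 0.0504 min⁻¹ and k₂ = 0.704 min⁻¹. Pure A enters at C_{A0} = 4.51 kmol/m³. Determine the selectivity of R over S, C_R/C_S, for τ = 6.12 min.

The intermediate concentration in a first-order A→B→C sequence is C_R = k₁C_{A0}(e^(−k₁τ) − e^(−k₂τ))/(k₂−k₁).
e^(−k₁τ) = e^(−0.0504×6.12) = e^(−0.3084) = 0.7346; e^(−k₂τ) = e^(−4.308) = 0.01345.
C_R = 0.0504×4.51/(0.704−0.0504) × (0.7346−0.01345) = 0.3478×0.7211 = 0.2508 kmol/m³.
C_A = C_{A0}e^(−k₁τ) = 3.313 kmol/m³, so C_S = C_{A0}−C_A−C_R = 0.9462 kmol/m³; C_R/C_S = 0.265.

0.265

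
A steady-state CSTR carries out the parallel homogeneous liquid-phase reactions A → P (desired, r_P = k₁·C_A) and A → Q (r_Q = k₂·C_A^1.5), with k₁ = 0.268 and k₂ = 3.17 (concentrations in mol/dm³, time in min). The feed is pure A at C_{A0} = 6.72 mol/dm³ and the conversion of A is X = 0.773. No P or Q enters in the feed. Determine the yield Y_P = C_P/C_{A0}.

Exit C_A = C_{A0}(1−X) = 6.72×0.227 = 1.525 mol/dm³.
A CSTR operates uniformly at the exit composition, giving r_P = 0.4088 and r_Q = 5.972 (each k·C_A^n at C_A = 1.525).
Fraction of consumed A going to P: r_P/(r_P+r_Q) = 0.06407.
C_P = 0.06407·C_{A0}·X = 0.06407×6.72×0.773 = 0.333 mol/dm³; Y_P = C_P/C_{A0} = 0.0495.

0.0495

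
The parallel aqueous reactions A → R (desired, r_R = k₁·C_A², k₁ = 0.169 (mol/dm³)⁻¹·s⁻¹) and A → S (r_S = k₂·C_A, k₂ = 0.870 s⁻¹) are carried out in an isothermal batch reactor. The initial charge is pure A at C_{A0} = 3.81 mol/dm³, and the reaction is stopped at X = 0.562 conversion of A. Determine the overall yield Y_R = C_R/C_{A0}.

0.193

C_A = C_{A0}(1−X) = 1.669 mol/dm³.
Along a PFR/batch, dC_S/dC_A = −r_S/(r_R+r_S) = −k₂/(k₂+k₁·C_A).
Integrating from C_{A0} to C_A: C_S = (0.870/0.169)·ln[(0.870+0.169·3.81)/(0.870+0.169·1.67)] = 5.148·ln(1.514/1.152) = 1.406 mol/dm³.
Then C_R = (C_{A0}−C_A) − C_S = 2.141 − 1.406 = 0.7350 mol/dm³.
Y_R = C_R/C_{A0} = 0.7350/3.81 = 0.193.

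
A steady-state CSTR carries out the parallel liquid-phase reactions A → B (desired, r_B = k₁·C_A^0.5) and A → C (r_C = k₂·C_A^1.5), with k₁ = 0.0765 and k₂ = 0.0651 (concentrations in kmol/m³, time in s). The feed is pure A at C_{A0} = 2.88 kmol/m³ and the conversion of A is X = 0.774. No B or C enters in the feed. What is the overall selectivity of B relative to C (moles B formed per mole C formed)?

1.81

Exit C_A = C_{A0}(1−X) = 2.88×0.226 = 0.6509 kmol/m³.
In a CSTR the entire volume is at exit conditions, so r_B = 0.0765×0.6509^0.5 = 0.06172 and r_C = 0.0651×0.6509^1.5 = 0.03418.
Overall selectivity = C_B/C_C = r_Bτ/(r_Cτ) = r_B/r_C = 1.81.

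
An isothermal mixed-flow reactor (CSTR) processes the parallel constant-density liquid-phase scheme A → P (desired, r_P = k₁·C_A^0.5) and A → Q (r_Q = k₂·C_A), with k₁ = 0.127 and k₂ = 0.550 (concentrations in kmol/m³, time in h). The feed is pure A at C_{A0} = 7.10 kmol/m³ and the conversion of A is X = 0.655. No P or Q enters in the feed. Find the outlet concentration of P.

0.598 kmol/m³

Exit C_A = C_{A0}(1−X) = 7.10×0.345 = 2.449 kmol/m³.
Rates in a CSTR are evaluated at the outlet concentration: r_P = 0.127×2.449^0.5 = 0.1988, r_Q = 0.550×2.449 = 1.347.
Fraction of consumed A going to P: r_P/(r_P+r_Q) = 0.1286.
C_P = 0.1286·C_{A0}·X = 0.1286×7.10×0.655 = 0.598 kmol/m³.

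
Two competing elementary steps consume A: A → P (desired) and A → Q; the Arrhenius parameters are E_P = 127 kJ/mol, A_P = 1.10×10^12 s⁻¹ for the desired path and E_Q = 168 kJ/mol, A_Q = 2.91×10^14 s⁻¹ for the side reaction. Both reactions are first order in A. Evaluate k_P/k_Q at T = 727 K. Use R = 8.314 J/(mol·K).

With equal orders, S_{P/Q} = k_P/k_Q = (A_P/A_Q)·exp[(E_Q−E_P)/(RT)].
(E_Q−E_P)/(RT) = (168−127)×10³/(8.314×727) = 41000/6044 = 6.783.
k_P/k_Q = (1.10×10^12/2.91×10^14)·exp(6.783) = 0.003780 × 883.0 = 3.34.
Since E_P < E_Q, lowering the temperature improves selectivity toward P.

3.34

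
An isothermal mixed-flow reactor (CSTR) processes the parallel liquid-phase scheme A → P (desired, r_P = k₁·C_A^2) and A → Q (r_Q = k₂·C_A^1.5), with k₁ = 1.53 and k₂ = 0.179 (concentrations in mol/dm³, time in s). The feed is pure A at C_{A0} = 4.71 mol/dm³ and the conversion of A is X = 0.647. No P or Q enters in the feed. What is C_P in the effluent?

Exit C_A = C_{A0}(1−X) = 4.71×0.353 = 1.663 mol/dm³.
In a CSTR the entire volume is at exit conditions, so r_P = 1.53×1.663^2 = 4.229 and r_Q = 0.179×1.663^1.5 = 0.3837.
Fraction of consumed A going to P: r_P/(r_P+r_Q) = 0.9168.
C_P = 0.9168·C_{A0}·X = 0.9168×4.71×0.647 = 2.79 mol/dm³.

2.79 mol/dm³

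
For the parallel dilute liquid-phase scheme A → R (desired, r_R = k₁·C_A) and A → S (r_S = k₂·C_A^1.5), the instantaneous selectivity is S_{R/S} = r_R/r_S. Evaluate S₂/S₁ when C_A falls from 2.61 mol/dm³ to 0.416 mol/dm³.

2.50

S_{R/S} = (k₁/k₂)·C_A^-0.5, so S₂/S₁ = (C_{A,2}/C_{A,1})^-0.5.
= (0.416/2.61)^(-0.5) = (0.1594)^(-0.5) = 2.50.
Selectivity toward R rises as C_A falls — low-concentration operation is favoured.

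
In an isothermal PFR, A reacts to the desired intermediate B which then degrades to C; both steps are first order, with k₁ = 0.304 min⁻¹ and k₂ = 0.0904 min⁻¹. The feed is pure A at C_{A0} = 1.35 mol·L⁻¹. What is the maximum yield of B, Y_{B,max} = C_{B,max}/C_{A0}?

0.599

Evaluating C_B at τ_opt = ln(k₂/k₁)/(k₂−k₁) gives C_{B,max}/C_{A0} = (k₁/k₂)^[k₂/(k₂−k₁)].
= (0.304/0.0904)^(0.0904/(0.0904−0.304)) = (3.363)^(-0.4232) = 0.5985.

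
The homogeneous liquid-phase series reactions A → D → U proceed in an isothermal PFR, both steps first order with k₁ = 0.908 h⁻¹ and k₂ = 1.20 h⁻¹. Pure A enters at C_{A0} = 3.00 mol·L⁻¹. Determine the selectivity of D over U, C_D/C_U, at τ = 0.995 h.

Solving the coupled first-order balances gives C_D(τ) = [k₁/(k₂−k₁)]·C_{A0}·(e^(−k₁τ) − e^(−k₂τ)).
e^(−k₁τ) = e^(−0.908×0.995) = e^(−0.9035) = 0.4052; e^(−k₂τ) = e^(−1.194) = 0.3030.
C_D = 0.908×3.00/(1.20−0.908) × (0.4052−0.3030) = 9.329×0.1022 = 0.9530 mol·L⁻¹.
C_A = C_{A0}e^(−k₁τ) = 1.215 mol·L⁻¹, so C_U = C_{A0}−C_A−C_D = 0.8315 mol·L⁻¹; C_D/C_U = 1.15.

1.15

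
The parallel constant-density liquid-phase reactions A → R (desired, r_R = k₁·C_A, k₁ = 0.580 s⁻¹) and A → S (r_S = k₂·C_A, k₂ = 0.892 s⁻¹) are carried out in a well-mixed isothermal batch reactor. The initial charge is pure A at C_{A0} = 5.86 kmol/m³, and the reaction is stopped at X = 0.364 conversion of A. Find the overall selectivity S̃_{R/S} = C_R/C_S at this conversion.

C_A = C_{A0}(1−X) = 3.727 kmol/m³.
Both paths are first order in A, so the instantaneous fraction to R is constant: dC_R/d(−C_A) = k₁/(k₁+k₂) = 0.3940.
C_R = 0.3940·(C_{A0}−C_A) = 0.3940×2.133 = 0.840 kmol/m³.
C_S = (C_{A0}−C_A)−C_R = 1.293 kmol/m³; S̃_{R/S} = 0.8405/1.293 = 0.650.

0.650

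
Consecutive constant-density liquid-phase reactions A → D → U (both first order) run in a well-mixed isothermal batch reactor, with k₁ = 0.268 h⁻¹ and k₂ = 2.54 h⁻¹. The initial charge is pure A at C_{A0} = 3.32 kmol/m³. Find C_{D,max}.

0.269 kmol/m³

For a first-order series the maximum intermediate yield is C_{D,max}/C_{A0} = (k₁/k₂)^[k₂/(k₂−k₁)].
= (0.268/2.54)^(2.54/(2.54−0.268)) = (0.1055)^(1.118) = 0.08093.
C_{D,max} = 0.08093×3.32 = 0.269 kmol/m³.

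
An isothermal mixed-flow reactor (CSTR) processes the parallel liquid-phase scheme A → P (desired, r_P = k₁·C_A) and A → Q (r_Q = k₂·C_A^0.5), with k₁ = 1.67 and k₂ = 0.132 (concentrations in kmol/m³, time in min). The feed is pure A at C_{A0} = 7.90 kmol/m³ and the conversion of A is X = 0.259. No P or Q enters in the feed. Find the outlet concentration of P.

Exit C_A = C_{A0}(1−X) = 7.90×0.741 = 5.854 kmol/m³.
A CSTR operates uniformly at the exit composition, giving r_P = 9.776 and r_Q = 0.3194 (each k·C_A^n at C_A = 5.854).
Fraction of consumed A going to P: r_P/(r_P+r_Q) = 0.9684.
C_P = 0.9684·C_{A0}·X = 0.9684×7.90×0.259 = 1.98 kmol/m³.

1.98 kmol/m³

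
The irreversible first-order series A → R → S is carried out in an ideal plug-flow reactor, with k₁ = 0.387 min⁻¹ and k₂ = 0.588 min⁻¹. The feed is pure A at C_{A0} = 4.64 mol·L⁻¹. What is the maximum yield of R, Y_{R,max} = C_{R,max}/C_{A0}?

For a first-order series the maximum intermediate yield is C_{R,max}/C_{A0} = (k₁/k₂)^[k₂/(k₂−k₁)].
= (0.387/0.588)^(0.588/(0.588−0.387)) = (0.6582)^(2.925) = 0.2941.

0.294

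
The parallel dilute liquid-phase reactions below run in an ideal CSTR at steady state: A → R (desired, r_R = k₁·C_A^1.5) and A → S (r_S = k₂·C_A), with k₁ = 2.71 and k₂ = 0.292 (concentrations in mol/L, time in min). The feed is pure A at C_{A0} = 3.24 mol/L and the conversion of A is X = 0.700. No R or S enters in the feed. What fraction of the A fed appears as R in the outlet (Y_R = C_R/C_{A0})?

0.631

Exit C_A = C_{A0}(1−X) = 3.24×0.300 = 0.9720 mol/L.
Rates in a CSTR are evaluated at the outlet concentration: r_R = 2.71×0.9720^1.5 = 2.597, r_S = 0.292×0.9720 = 0.2838.
Fraction of consumed A going to R: r_R/(r_R+r_S) = 0.9015.
C_R = 0.9015·C_{A0}·X = 0.9015×3.24×0.700 = 2.04 mol/L; Y_R = C_R/C_{A0} = 0.631.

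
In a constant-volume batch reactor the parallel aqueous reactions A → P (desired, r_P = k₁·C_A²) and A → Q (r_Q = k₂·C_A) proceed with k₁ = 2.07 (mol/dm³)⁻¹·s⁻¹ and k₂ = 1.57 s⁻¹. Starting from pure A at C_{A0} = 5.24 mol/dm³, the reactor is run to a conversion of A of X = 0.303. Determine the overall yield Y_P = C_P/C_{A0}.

C_A = C_{A0}(1−X) = 3.652 mol/dm³.
Along a PFR/batch, dC_Q/dC_A = −r_Q/(r_P+r_Q) = −k₂/(k₂+k₁·C_A).
Integrating from C_{A0} to C_A: C_Q = (1.57/2.07)·ln[(1.57+2.07·5.24)/(1.57+2.07·3.65)] = 0.7585·ln(12.42/9.130) = 0.2332 mol/dm³.
Then C_P = (C_{A0}−C_A) − C_Q = 1.588 − 0.2332 = 1.355 mol/dm³.
Y_P = C_P/C_{A0} = 1.355/5.24 = 0.258.

0.258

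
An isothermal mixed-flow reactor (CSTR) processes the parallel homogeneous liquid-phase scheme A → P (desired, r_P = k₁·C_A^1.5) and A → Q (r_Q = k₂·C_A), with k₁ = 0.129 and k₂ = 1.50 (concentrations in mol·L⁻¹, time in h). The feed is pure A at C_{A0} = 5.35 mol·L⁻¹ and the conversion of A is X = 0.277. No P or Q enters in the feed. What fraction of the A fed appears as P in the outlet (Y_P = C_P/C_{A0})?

Exit C_A = C_{A0}(1−X) = 5.35×0.723 = 3.868 mol·L⁻¹.
Rates in a CSTR are evaluated at the outlet concentration: r_P = 0.129×3.868^1.5 = 0.9814, r_Q = 1.50×3.868 = 5.802.
Fraction of consumed A going to P: r_P/(r_P+r_Q) = 0.1447.
C_P = 0.1447·C_{A0}·X = 0.1447×5.35×0.277 = 0.214 mol·L⁻¹; Y_P = C_P/C_{A0} = 0.0401.

0.0401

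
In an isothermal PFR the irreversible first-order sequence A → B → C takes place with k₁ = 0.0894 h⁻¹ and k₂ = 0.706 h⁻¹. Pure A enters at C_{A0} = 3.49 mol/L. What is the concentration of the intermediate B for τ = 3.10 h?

0.327 mol/L

Solving the coupled first-order balances gives C_B(τ) = [k₁/(k₂−k₁)]·C_{A0}·(e^(−k₁τ) − e^(−k₂τ)).
e^(−k₁τ) = e^(−0.0894×3.10) = e^(−0.2771) = 0.7579; e^(−k₂τ) = e^(−2.189) = 0.1121.
C_B = 0.0894×3.49/(0.706−0.0894) × (0.7579−0.1121) = 0.5060×0.6459 = 0.3268 mol/L.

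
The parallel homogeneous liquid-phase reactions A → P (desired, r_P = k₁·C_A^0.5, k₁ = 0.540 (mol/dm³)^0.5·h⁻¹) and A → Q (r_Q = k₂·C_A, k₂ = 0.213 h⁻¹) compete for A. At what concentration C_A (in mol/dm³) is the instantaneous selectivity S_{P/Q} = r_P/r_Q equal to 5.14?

0.243 mol/dm³

S_{P/Q} = (k₁/k₂)·C_A^-0.5 ⇒ C_A = (S·k₂/k₁)^(-2).
= (5.14×0.213/0.540)^(-2) = (2.027)^(-2) = 0.243 mol/dm³.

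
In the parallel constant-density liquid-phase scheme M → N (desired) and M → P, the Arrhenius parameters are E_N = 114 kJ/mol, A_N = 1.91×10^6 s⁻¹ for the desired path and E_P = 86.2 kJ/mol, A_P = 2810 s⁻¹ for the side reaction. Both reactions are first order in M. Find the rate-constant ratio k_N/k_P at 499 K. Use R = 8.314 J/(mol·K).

0.836

Since both paths have the same order in M, the concentration cancels and S_{N/P} = k_N/k_P = (A_N/A_P)·exp[(E_P−E_N)/(RT)].
(E_P−E_N)/(RT) = (86.2−114)×10³/(8.314×499) = -27800/4149 = -6.701.
k_N/k_P = (1.91×10^6/2810)·exp(-6.701) = 679.7 × 0.001230 = 0.836.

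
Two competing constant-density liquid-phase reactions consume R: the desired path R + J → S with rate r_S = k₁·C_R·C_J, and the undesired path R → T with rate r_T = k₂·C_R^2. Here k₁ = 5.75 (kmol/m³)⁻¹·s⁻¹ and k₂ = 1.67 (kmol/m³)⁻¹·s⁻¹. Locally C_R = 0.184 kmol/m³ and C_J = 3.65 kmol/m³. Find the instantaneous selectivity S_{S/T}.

S_{S/T} = r_S/r_T = (k₁·C_R·C_J)/(k₂·C_R^2) = (k₁/k₂)·C_R⁻¹·C_J.
= (5.75×0.1840×3.650) / (1.67×0.1840^2) = 3.862/0.05654 = 68.3.
The undesired path is higher order in R, so low C_R (CSTR or dilute feed) favours S.

68.3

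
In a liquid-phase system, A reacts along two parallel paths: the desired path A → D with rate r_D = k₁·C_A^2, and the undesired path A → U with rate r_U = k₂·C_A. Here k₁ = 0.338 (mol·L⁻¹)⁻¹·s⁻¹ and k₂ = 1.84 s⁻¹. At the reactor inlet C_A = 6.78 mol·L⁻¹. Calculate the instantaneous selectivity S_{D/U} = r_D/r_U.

S_{D/U} = r_D/r_U = (k₁·C_A^2)/(k₂·C_A) = (k₁/k₂)·C_A.
= (0.338×6.780^2) / (1.84×6.780) = 15.54/12.48 = 1.25.
Since the desired path is higher order in A, keeping C_A high (PFR or concentrated feed) favours D.

1.25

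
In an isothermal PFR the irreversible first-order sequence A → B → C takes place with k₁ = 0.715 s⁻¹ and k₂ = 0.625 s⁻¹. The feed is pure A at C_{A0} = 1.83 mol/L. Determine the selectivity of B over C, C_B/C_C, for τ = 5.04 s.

For first-order series with pure A initially, C_B(τ) = k₁C_{A0}/(k₂−k₁)·(e^(−k₁τ) − e^(−k₂τ)).
e^(−k₁τ) = e^(−0.715×5.04) = e^(−3.604) = 0.02723; e^(−k₂τ) = e^(−3.150) = 0.04285.
C_B = 0.715×1.83/(0.625−0.715) × (0.02723−0.04285) = (-14.54)×(-0.01563) = 0.2272 mol/L.
C_A = C_{A0}e^(−k₁τ) = 0.04982 mol/L, so C_C = C_{A0}−C_A−C_B = 1.553 mol/L; C_B/C_C = 0.146.

0.146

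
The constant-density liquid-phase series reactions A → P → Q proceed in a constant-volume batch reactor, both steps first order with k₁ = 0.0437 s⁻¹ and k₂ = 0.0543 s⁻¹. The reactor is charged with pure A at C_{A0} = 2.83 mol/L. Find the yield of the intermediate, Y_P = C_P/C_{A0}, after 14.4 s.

Solving the coupled first-order balances gives C_P(t) = [k₁/(k₂−k₁)]·C_{A0}·(e^(−k₁t) − e^(−k₂t)).
e^(−k₁t) = e^(−0.0437×14.4) = e^(−0.6293) = 0.5330; e^(−k₂t) = e^(−0.7819) = 0.4575.
C_P = 0.0437×2.83/(0.0543−0.0437) × (0.5330−0.4575) = 11.67×0.07545 = 0.8803 mol/L.
Y_P = C_P/C_{A0} = 0.8803/2.83 = 0.311.

0.311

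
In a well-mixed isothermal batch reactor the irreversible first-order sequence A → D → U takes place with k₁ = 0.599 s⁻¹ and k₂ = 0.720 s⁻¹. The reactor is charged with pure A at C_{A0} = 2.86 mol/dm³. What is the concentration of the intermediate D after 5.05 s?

For first-order series with pure A initially, C_D(t) = k₁C_{A0}/(k₂−k₁)·(e^(−k₁t) − e^(−k₂t)).
e^(−k₁t) = e^(−0.599×5.05) = e^(−3.025) = 0.04856; e^(−k₂t) = e^(−3.636) = 0.02636.
C_D = 0.599×2.86/(0.720−0.599) × (0.04856−0.02636) = 14.16×0.02220 = 0.3143 mol/dm³.

0.314 mol/dm³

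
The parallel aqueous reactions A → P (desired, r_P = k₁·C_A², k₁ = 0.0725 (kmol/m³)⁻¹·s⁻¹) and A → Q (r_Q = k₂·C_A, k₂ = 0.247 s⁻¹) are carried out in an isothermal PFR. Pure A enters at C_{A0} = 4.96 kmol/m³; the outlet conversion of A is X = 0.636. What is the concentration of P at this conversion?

C_A = C_{A0}(1−X) = 1.805 kmol/m³.
Along a PFR/batch, dC_Q/dC_A = −r_Q/(r_P+r_Q) = −k₂/(k₂+k₁·C_A).
Integrating from C_{A0} to C_A: C_Q = (0.247/0.0725)·ln[(0.247+0.0725·4.96)/(0.247+0.0725·1.81)] = 3.407·ln(0.6066/0.3779) = 1.612 kmol/m³.
Then C_P = (C_{A0}−C_A) − C_Q = 3.155 − 1.612 = 1.542 kmol/m³.

1.54 kmol/m³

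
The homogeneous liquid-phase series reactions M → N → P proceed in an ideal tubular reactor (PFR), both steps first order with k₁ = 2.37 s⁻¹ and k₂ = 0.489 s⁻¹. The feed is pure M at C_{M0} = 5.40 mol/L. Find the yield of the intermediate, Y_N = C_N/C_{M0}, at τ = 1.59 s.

Solving the coupled first-order balances gives C_N(τ) = [k₁/(k₂−k₁)]·C_{M0}·(e^(−k₁τ) − e^(−k₂τ)).
e^(−k₁τ) = e^(−2.37×1.59) = e^(−3.768) = 0.02309; e^(−k₂τ) = e^(−0.7775) = 0.4595.
C_N = 2.37×5.40/(0.489−2.37) × (0.02309−0.4595) = (-6.804)×(-0.4365) = 2.970 mol/L.
Y_N = C_N/C_{M0} = 2.970/5.40 = 0.550.

0.550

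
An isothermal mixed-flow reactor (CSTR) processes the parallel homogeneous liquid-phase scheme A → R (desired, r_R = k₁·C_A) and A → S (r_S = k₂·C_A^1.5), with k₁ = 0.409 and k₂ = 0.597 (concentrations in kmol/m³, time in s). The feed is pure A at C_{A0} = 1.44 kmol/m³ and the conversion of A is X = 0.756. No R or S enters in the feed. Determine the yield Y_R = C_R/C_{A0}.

Exit C_A = C_{A0}(1−X) = 1.44×0.244 = 0.3514 kmol/m³.
A CSTR operates uniformly at the exit composition, giving r_R = 0.1437 and r_S = 0.1243 (each k·C_A^n at C_A = 0.3514).
Fraction of consumed A going to R: r_R/(r_R+r_S) = 0.5361.
C_R = 0.5361·C_{A0}·X = 0.5361×1.44×0.756 = 0.584 kmol/m³; Y_R = C_R/C_{A0} = 0.405.

0.405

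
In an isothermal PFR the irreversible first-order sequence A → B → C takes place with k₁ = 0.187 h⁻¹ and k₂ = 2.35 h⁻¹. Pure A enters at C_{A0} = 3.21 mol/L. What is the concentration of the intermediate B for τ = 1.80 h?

0.194 mol/L

The intermediate concentration in a first-order A→B→C sequence is C_B = k₁C_{A0}(e^(−k₁τ) − e^(−k₂τ))/(k₂−k₁).
e^(−k₁τ) = e^(−0.187×1.80) = e^(−0.3366) = 0.7142; e^(−k₂τ) = e^(−4.230) = 0.01455.
C_B = 0.187×3.21/(2.35−0.187) × (0.7142−0.01455) = 0.2775×0.6996 = 0.1942 mol/L.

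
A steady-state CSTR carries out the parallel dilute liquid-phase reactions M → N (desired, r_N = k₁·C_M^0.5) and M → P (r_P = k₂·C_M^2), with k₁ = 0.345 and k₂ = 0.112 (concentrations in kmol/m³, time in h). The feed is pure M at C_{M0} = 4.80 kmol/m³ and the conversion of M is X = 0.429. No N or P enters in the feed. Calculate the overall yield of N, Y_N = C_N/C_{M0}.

0.173

Exit C_M = C_{M0}(1−X) = 4.80×0.571 = 2.741 kmol/m³.
In a CSTR the entire volume is at exit conditions, so r_N = 0.345×2.741^0.5 = 0.5712 and r_P = 0.112×2.741^2 = 0.8413.
Fraction of consumed M going to N: r_N/(r_N+r_P) = 0.4044.
C_N = 0.4044·C_{M0}·X = 0.4044×4.80×0.429 = 0.833 kmol/m³; Y_N = C_N/C_{M0} = 0.173.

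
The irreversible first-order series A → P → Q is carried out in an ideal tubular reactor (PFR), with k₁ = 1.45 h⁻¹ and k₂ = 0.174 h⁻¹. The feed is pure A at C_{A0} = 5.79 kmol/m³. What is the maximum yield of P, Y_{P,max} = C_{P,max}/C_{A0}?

0.749

Evaluating C_P at τ_opt = ln(k₂/k₁)/(k₂−k₁) gives C_{P,max}/C_{A0} = (k₁/k₂)^[k₂/(k₂−k₁)].
= (1.45/0.174)^(0.174/(0.174−1.45)) = (8.333)^(-0.1364) = 0.7489.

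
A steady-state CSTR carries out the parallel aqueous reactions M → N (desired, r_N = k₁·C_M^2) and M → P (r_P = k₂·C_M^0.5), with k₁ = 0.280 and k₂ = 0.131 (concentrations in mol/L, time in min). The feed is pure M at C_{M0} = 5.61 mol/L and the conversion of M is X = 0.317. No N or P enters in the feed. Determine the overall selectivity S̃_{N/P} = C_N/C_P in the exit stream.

16.0

Exit C_M = C_{M0}(1−X) = 5.61×0.683 = 3.832 mol/L.
Rates in a CSTR are evaluated at the outlet concentration: r_N = 0.280×3.832^2 = 4.111, r_P = 0.131×3.832^0.5 = 0.2564.
Overall selectivity = C_N/C_P = r_Nτ/(r_Pτ) = r_N/r_P = 16.0.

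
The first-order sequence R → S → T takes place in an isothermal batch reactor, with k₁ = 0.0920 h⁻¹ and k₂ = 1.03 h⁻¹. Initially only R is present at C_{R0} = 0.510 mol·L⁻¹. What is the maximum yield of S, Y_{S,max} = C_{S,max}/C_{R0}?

For a first-order series the maximum intermediate yield is C_{S,max}/C_{R0} = (k₁/k₂)^[k₂/(k₂−k₁)].
= (0.0920/1.03)^(1.03/(1.03−0.0920)) = (0.08932)^(1.098) = 0.07048.

0.0705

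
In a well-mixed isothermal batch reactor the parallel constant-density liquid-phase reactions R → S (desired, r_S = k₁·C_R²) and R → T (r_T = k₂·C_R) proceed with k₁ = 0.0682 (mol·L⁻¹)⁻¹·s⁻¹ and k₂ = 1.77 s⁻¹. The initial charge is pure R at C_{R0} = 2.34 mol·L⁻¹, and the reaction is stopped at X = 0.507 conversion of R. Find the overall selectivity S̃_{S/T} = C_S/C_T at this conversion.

0.0671

C_R = C_{R0}(1−X) = 1.154 mol·L⁻¹.
Along a PFR/batch, dC_T/dC_R = −r_T/(r_S+r_T) = −k₂/(k₂+k₁·C_R).
Integrating from C_{R0} to C_R: C_T = (1.77/0.0682)·ln[(1.77+0.0682·2.34)/(1.77+0.0682·1.15)] = 25.95·ln(1.930/1.849) = 1.112 mol·L⁻¹.
Then C_S = (C_{R0}−C_R) − C_T = 1.186 − 1.112 = 0.07465 mol·L⁻¹.
S̃_{S/T} = C_S/C_T = 0.07465/1.112 = 0.0671.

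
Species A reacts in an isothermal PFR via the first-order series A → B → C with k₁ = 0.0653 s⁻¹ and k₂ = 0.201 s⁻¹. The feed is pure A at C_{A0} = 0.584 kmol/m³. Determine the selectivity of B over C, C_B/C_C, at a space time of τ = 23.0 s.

For first-order series with pure A initially, C_B(τ) = k₁C_{A0}/(k₂−k₁)·(e^(−k₁τ) − e^(−k₂τ)).
e^(−k₁τ) = e^(−0.0653×23.0) = e^(−1.502) = 0.2227; e^(−k₂τ) = e^(−4.623) = 0.009823.
C_B = 0.0653×0.584/(0.201−0.0653) × (0.2227−0.009823) = 0.2810×0.2129 = 0.05983 kmol/m³.
C_A = C_{A0}e^(−k₁τ) = 0.1301 kmol/m³, so C_C = C_{A0}−C_A−C_B = 0.3941 kmol/m³; C_B/C_C = 0.152.

0.152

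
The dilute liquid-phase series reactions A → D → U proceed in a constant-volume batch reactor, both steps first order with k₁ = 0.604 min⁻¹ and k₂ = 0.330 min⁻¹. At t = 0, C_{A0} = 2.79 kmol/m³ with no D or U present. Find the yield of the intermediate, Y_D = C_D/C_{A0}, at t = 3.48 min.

0.430

For first-order series with pure A initially, C_D(t) = k₁C_{A0}/(k₂−k₁)·(e^(−k₁t) − e^(−k₂t)).
e^(−k₁t) = e^(−0.604×3.48) = e^(−2.102) = 0.1222; e^(−k₂t) = e^(−1.148) = 0.3171.
C_D = 0.604×2.79/(0.330−0.604) × (0.1222−0.3171) = (-6.150)×(-0.1949) = 1.199 kmol/m³.
Y_D = C_D/C_{A0} = 1.199/2.79 = 0.430.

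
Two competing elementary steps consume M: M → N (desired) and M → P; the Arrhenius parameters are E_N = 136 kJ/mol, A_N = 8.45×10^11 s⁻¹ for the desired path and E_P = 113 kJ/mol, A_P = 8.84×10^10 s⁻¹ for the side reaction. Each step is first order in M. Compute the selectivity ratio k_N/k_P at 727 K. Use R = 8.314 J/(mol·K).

0.213

k_N/k_P = (A_N/A_P)·exp[−(E_N−E_P)/(RT)] = (A_N/A_P)·exp[(E_P−E_N)/(RT)].
(E_P−E_N)/(RT) = (113−136)×10³/(8.314×727) = -23000/6044 = -3.805.
k_N/k_P = (8.45×10^11/8.84×10^10)·exp(-3.805) = 9.559 × 0.02225 = 0.213.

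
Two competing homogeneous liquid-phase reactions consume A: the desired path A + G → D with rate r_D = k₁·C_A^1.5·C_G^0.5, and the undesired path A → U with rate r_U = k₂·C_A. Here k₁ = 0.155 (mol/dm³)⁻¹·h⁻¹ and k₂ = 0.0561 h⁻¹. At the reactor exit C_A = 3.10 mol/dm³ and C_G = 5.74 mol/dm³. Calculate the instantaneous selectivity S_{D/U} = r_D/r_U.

11.7

S_{D/U} = r_D/r_U = (k₁·C_A^1.5·C_G^0.5)/(k₂·C_A) = (k₁/k₂)·C_A^0.5·C_G^0.5.
= (0.155×3.100^1.5×5.740^0.5) / (0.0561×3.100) = 2.027/0.1739 = 11.7.
Since the desired path is higher order in A, keeping C_A high (PFR or concentrated feed) favours D.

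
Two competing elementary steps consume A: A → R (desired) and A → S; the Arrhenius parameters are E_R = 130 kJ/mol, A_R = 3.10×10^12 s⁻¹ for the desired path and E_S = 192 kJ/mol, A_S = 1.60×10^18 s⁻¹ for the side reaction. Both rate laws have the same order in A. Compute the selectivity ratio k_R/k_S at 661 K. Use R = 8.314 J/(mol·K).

Since both paths have the same order in A, the concentration cancels and S_{R/S} = k_R/k_S = (A_R/A_S)·exp[(E_S−E_R)/(RT)].
(E_S−E_R)/(RT) = (192−130)×10³/(8.314×661) = 62000/5496 = 11.28.
k_R/k_S = (3.10×10^12/1.60×10^18)·exp(11.28) = 1.938×10^-6 × 79368 = 0.154.
Since E_R < E_S, lowering the temperature improves selectivity toward R.

0.154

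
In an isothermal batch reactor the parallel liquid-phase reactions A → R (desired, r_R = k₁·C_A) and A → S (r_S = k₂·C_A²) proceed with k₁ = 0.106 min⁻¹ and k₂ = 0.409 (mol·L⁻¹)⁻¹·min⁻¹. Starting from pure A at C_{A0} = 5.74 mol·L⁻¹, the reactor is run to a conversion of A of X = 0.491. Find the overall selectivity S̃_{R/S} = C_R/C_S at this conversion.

C_A = C_{A0}(1−X) = 2.922 mol·L⁻¹.
Along a PFR/batch, dC_R/dC_A = −r_R/(r_R+r_S) = −k₁/(k₁+k₂·C_A).
Integrating from C_{A0} to C_A: C_R = (0.106/0.409)·ln[(0.106+0.409·5.74)/(0.106+0.409·2.92)] = 0.2592·ln(2.454/1.301) = 0.1644 mol·L⁻¹.
C_S = (C_{A0}−C_A)−C_R = 2.654 mol·L⁻¹; S̃_{R/S} = 0.1644/2.654 = 0.0620.

0.0620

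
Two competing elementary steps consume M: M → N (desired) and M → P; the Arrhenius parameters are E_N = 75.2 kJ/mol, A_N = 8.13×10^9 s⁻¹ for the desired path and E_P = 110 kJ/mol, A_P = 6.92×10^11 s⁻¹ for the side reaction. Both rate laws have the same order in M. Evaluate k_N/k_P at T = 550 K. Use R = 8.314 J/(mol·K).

With equal orders, S_{N/P} = k_N/k_P = (A_N/A_P)·exp[(E_P−E_N)/(RT)].
(E_P−E_N)/(RT) = (110−75.2)×10³/(8.314×550) = 34800/4573 = 7.610.
k_N/k_P = (8.13×10^9/6.92×10^11)·exp(7.610) = 0.01175 × 2019 = 23.7.

23.7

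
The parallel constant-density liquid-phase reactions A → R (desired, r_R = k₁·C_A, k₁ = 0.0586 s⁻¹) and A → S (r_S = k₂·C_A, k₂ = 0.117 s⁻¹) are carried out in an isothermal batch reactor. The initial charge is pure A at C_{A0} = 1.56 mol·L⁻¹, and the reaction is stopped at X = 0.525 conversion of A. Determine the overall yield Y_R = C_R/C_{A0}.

0.175

C_A = C_{A0}(1−X) = 0.7410 mol·L⁻¹.
Both paths are first order in A, so the instantaneous fraction to R is constant: dC_R/d(−C_A) = k₁/(k₁+k₂) = 0.3337.
C_R = 0.3337·(C_{A0}−C_A) = 0.3337×0.8190 = 0.273 mol·L⁻¹.
Y_R = C_R/C_{A0} = 0.2733/1.56 = 0.175.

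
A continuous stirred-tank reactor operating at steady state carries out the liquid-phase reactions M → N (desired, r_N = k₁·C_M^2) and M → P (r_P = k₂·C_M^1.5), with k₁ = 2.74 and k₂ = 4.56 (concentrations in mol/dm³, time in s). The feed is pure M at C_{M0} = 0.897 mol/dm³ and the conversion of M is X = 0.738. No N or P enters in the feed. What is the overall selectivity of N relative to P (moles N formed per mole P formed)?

0.291

Exit C_M = C_{M0}(1−X) = 0.897×0.262 = 0.2350 mol/dm³.
In a CSTR the entire volume is at exit conditions, so r_N = 2.74×0.2350^2 = 0.1513 and r_P = 4.56×0.2350^1.5 = 0.5195.
Overall selectivity = C_N/C_P = r_Nτ/(r_Pτ) = r_N/r_P = 0.291.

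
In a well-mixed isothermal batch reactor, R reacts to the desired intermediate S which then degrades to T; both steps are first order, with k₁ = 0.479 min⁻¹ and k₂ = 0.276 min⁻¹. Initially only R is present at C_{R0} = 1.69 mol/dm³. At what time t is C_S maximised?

2.72 min

Setting dC_S/dt = 0 gives t_opt = ln(k₂/k₁)/(k₂−k₁).
= ln(0.276/0.479)/(0.276−0.479) = ln(0.5762)/-0.2030 = -0.5513/-0.2030 = 2.72 min.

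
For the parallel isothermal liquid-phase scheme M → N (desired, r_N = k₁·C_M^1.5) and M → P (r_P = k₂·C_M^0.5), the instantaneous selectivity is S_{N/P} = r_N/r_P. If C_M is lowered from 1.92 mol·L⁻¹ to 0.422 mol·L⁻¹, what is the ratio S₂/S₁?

S_{N/P} = (k₁/k₂)·C_M, so S₂/S₁ = (C_{M,2}/C_{M,1}).
= 0.422/1.92 = 0.220.

0.220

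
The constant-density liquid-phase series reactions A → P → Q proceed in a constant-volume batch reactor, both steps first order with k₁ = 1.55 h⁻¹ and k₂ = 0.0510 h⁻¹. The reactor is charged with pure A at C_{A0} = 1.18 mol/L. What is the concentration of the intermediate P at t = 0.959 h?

For first-order series with pure A initially, C_P(t) = k₁C_{A0}/(k₂−k₁)·(e^(−k₁t) − e^(−k₂t)).
e^(−k₁t) = e^(−1.55×0.959) = e^(−1.486) = 0.2262; e^(−k₂t) = e^(−0.04891) = 0.9523.
C_P = 1.55×1.18/(0.0510−1.55) × (0.2262−0.9523) = (-1.220)×(-0.7261) = 0.8859 mol/L.

0.886 mol/L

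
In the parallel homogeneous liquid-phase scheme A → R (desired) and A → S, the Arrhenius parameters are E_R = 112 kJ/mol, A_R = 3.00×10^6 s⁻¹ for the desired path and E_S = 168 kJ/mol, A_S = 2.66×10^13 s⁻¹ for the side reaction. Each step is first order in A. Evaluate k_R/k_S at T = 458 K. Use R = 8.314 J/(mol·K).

0.275

k_R/k_S = (A_R/A_S)·exp[−(E_R−E_S)/(RT)] = (A_R/A_S)·exp[(E_S−E_R)/(RT)].
(E_S−E_R)/(RT) = (168−112)×10³/(8.314×458) = 56000/3808 = 14.71.
k_R/k_S = (3.00×10^6/2.66×10^13)·exp(14.71) = 1.128×10^-7 × 2.438×10^6 = 0.275.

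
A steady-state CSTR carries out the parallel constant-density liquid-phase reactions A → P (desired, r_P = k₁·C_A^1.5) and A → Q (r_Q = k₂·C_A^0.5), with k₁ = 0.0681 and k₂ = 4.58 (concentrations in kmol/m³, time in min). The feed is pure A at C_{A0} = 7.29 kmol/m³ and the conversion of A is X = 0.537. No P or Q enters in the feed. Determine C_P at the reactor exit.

Exit C_A = C_{A0}(1−X) = 7.29×0.463 = 3.375 kmol/m³.
A CSTR operates uniformly at the exit composition, giving r_P = 0.4223 and r_Q = 8.414 (each k·C_A^n at C_A = 3.375).
Fraction of consumed A going to P: r_P/(r_P+r_Q) = 0.04779.
C_P = 0.04779·C_{A0}·X = 0.04779×7.29×0.537 = 0.187 kmol/m³.

0.187 kmol/m³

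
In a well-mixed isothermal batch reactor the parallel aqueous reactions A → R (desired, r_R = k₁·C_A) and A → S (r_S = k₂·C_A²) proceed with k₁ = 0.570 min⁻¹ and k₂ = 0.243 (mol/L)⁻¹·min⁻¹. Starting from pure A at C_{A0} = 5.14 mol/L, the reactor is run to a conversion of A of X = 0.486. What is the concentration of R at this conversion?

C_A = C_{A0}(1−X) = 2.642 mol/L.
Along a PFR/batch, dC_R/dC_A = −r_R/(r_R+r_S) = −k₁/(k₁+k₂·C_A).
Integrating from C_{A0} to C_A: C_R = (0.570/0.243)·ln[(0.570+0.243·5.14)/(0.570+0.243·2.64)] = 2.346·ln(1.819/1.212) = 0.9524 mol/L.

0.952 mol/L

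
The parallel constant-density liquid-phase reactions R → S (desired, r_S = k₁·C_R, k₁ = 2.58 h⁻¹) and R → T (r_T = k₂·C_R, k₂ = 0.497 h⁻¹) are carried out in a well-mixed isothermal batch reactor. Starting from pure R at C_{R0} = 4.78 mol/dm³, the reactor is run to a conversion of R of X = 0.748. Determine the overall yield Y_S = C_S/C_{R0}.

C_R = C_{R0}(1−X) = 1.205 mol/dm³.
Both paths are first order in R, so the instantaneous fraction to S is constant: dC_S/d(−C_R) = k₁/(k₁+k₂) = 0.8385.
C_S = 0.8385·(C_{R0}−C_R) = 0.8385×3.575 = 3.00 mol/dm³.
Y_S = C_S/C_{R0} = 2.998/4.78 = 0.627.

0.627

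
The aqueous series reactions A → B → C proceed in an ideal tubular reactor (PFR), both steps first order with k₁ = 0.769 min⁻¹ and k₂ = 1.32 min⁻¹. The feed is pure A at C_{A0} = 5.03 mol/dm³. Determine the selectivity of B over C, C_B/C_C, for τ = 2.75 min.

Solving the coupled first-order balances gives C_B(τ) = [k₁/(k₂−k₁)]·C_{A0}·(e^(−k₁τ) − e^(−k₂τ)).
e^(−k₁τ) = e^(−0.769×2.75) = e^(−2.115) = 0.1207; e^(−k₂τ) = e^(−3.630) = 0.02652.
C_B = 0.769×5.03/(1.32−0.769) × (0.1207−0.02652) = 7.020×0.09415 = 0.6609 mol/dm³.
C_A = C_{A0}e^(−k₁τ) = 0.6069 mol/dm³, so C_C = C_{A0}−C_A−C_B = 3.762 mol/dm³; C_B/C_C = 0.176.

0.176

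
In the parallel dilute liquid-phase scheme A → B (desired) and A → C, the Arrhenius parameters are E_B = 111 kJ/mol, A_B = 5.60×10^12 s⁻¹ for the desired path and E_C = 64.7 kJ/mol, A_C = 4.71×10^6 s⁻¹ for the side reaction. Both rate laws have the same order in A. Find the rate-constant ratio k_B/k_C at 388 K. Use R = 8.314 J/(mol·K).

0.695

k_B/k_C = (A_B/A_C)·exp[−(E_B−E_C)/(RT)] = (A_B/A_C)·exp[(E_C−E_B)/(RT)].
(E_C−E_B)/(RT) = (64.7−111)×10³/(8.314×388) = -46300/3226 = -14.35.
k_B/k_C = (5.60×10^12/4.71×10^6)·exp(-14.35) = 1.189×10^6 × 5.843×10^-7 = 0.695.
Since E_B > E_C, raising the temperature improves selectivity toward B.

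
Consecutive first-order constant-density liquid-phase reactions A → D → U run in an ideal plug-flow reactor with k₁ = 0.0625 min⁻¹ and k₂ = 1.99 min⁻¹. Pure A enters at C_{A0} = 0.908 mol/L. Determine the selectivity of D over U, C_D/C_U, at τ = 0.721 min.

Solving the coupled first-order balances gives C_D(τ) = [k₁/(k₂−k₁)]·C_{A0}·(e^(−k₁τ) − e^(−k₂τ)).
e^(−k₁τ) = e^(−0.0625×0.721) = e^(−0.04506) = 0.9559; e^(−k₂τ) = e^(−1.435) = 0.2382.
C_D = 0.0625×0.908/(1.99−0.0625) × (0.9559−0.2382) = 0.02944×0.7178 = 0.02113 mol/L.
C_A = C_{A0}e^(−k₁τ) = 0.8680 mol/L, so C_U = C_{A0}−C_A−C_D = 0.01888 mol/L; C_D/C_U = 1.12.

1.12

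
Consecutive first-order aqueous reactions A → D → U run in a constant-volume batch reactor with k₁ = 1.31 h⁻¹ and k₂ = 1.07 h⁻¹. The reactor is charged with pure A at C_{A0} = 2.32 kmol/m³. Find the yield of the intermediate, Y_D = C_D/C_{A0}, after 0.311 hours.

For first-order series with pure A initially, C_D(t) = k₁C_{A0}/(k₂−k₁)·(e^(−k₁t) − e^(−k₂t)).
e^(−k₁t) = e^(−1.31×0.311) = e^(−0.4074) = 0.6654; e^(−k₂t) = e^(−0.3328) = 0.7169.
C_D = 1.31×2.32/(1.07−1.31) × (0.6654−0.7169) = (-12.66)×(-0.05156) = 0.6530 kmol/m³.
Y_D = C_D/C_{A0} = 0.6530/2.32 = 0.281.

0.281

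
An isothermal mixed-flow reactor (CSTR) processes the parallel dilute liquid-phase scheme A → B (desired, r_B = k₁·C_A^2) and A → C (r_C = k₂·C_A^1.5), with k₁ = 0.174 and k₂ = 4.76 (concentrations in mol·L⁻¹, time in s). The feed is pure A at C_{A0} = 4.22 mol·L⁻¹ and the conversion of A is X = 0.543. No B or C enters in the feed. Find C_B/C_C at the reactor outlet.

Exit C_A = C_{A0}(1−X) = 4.22×0.457 = 1.929 mol·L⁻¹.
Rates in a CSTR are evaluated at the outlet concentration: r_B = 0.174×1.929^2 = 0.6472, r_C = 4.76×1.929^1.5 = 12.75.
Overall selectivity = C_B/C_C = r_Bτ/(r_Cτ) = r_B/r_C = 0.0508.

0.0508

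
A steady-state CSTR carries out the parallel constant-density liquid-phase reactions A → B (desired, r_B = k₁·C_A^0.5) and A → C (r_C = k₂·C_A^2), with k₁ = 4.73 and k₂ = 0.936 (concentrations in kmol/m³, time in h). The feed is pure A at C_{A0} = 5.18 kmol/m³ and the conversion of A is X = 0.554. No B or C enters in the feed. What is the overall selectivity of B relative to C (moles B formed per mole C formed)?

1.44

Exit C_A = C_{A0}(1−X) = 5.18×0.446 = 2.310 kmol/m³.
In a CSTR the entire volume is at exit conditions, so r_B = 4.73×2.310^0.5 = 7.189 and r_C = 0.936×2.310^2 = 4.996.
Overall selectivity = C_B/C_C = r_Bτ/(r_Cτ) = r_B/r_C = 1.44.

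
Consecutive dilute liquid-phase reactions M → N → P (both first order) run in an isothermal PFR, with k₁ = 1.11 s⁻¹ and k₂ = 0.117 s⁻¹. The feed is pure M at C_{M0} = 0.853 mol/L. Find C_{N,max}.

0.654 mol/L

Evaluating C_N at τ_opt = ln(k₂/k₁)/(k₂−k₁) gives C_{N,max}/C_{M0} = (k₁/k₂)^[k₂/(k₂−k₁)].
= (1.11/0.117)^(0.117/(0.117−1.11)) = (9.487)^(-0.1178) = 0.7671.
C_{N,max} = 0.7671×0.853 = 0.654 mol/L.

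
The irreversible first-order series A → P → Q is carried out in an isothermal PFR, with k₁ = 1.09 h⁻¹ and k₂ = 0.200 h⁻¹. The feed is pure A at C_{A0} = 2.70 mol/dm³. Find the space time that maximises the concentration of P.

1.91 h

Setting dC_P/dτ = 0 gives τ_opt = ln(k₂/k₁)/(k₂−k₁).
= ln(0.200/1.09)/(0.200−1.09) = ln(0.1835)/-0.8900 = -1.696/-0.8900 = 1.91 h.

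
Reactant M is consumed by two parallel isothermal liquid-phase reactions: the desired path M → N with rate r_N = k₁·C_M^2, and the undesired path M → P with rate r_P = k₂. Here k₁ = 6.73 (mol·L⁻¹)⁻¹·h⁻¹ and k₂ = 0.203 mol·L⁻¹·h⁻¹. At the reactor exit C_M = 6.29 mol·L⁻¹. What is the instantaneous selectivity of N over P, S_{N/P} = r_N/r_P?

1312

S_{N/P} = r_N/r_P = (k₁·C_M^2)/(k₂) = (k₁/k₂)·C_M^2.
= (6.73×6.290^2) / (0.203) = 266.3/0.2030 = 1312.
Since the desired path is higher order in M, keeping C_M high (PFR or concentrated feed) favours N.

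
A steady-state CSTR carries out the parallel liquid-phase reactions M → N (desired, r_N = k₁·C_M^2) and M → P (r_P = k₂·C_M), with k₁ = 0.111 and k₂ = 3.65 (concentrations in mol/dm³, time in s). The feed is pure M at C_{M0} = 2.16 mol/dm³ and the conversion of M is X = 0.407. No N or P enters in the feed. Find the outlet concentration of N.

0.0330 mol/dm³

Exit C_M = C_{M0}(1−X) = 2.16×0.593 = 1.281 mol/dm³.
In a CSTR the entire volume is at exit conditions, so r_N = 0.111×1.281^2 = 0.1821 and r_P = 3.65×1.281 = 4.675.
Fraction of consumed M going to N: r_N/(r_N+r_P) = 0.03749.
C_N = 0.03749·C_{M0}·X = 0.03749×2.16×0.407 = 0.0330 mol/dm³.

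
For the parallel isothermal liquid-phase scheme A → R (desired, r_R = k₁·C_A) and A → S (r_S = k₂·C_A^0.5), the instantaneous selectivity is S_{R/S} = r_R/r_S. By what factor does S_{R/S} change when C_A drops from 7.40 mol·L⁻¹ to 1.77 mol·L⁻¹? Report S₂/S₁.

0.489

S_{R/S} = (k₁/k₂)·C_A^0.5, so S₂/S₁ = (C_{A,2}/C_{A,1})^0.5.
= (1.77/7.40)^0.5 = (0.2392)^0.5 = 0.489.
Selectivity toward R falls as C_A falls — high-concentration operation is favoured.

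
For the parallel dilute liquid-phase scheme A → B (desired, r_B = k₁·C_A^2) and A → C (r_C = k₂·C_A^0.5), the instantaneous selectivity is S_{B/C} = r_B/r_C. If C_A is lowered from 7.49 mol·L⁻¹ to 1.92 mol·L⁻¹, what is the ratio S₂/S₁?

0.130

S_{B/C} = (k₁/k₂)·C_A^1.5, so S₂/S₁ = (C_{A,2}/C_{A,1})^1.5.
= (1.92/7.49)^1.5 = (0.2563)^1.5 = 0.130.
Selectivity toward B falls as C_A falls — high-concentration operation is favoured.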